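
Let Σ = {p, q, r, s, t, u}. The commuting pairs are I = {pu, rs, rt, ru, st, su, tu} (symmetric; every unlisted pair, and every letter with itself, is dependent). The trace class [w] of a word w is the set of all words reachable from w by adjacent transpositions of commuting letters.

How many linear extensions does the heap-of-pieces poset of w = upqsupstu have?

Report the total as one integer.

#0=u has no predecessor
#1=p has no predecessor
#2=q depends on [0:u, 1:p]
#3=s depends on [2:q]
#4=u depends on [2:q]
#5=p depends on [3:s]
#6=s depends on [5:p]
#7=t depends on [5:p]
#8=u depends on [4:u]
sources: [0:u, 1:p]
N(rest) = Σ N(rest − s) over sources s of rest; N(one piece) = 1:
  size 1 → [6]=1  [7]=1  [8]=1
  size 2 → [4,8]=1  [6,7]=2  [6,8]=2  [7,8]=2
  size 3 → [4,6,8]=3  [4,7,8]=3  [5,6,7]=2  [6,7,8]=6
  size 4 → [3,5,6,7]=2  [4,6,7,8]=12  [5,6,7,8]=8
  size 5 → [3,5,6,7,8]=10  [4,5,6,7,8]=20
  size 6 → [3,4,5,6,7,8]=30
  size 7 → [2,3,4,5,6,7,8]=30
  first=0(u) contributes 30
  first=1(p) contributes 30
|[w]| = 60

60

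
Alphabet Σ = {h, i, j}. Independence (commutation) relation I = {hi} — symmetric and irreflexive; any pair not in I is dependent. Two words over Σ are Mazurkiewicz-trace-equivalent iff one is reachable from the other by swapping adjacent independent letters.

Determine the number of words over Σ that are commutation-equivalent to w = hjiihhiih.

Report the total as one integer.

35

drop 0:h onto floor
drop 1:j onto {0:h}
drop 2:i onto {1:j}
drop 3:i onto {2:i}
drop 4:h onto {1:j}
drop 5:h onto {4:h}
drop 6:i onto {3:i}
drop 7:i onto {6:i}
drop 8:h onto {5:h}
ground layer = {0:h}
drop-orders for the pieces not yet dropped (sum over which currently-grounded one goes next):
  1 to go: {7} 1  {8} 1
  2 to go: {5,8} 1  {6,7} 1  {7,8} 2
  3 to go: {3,6,7} 1  {4,5,8} 1  {5,7,8} 3  {6,7,8} 3
  4 to go: {2,3,6,7} 1  {3,6,7,8} 4  {4,5,7,8} 4  {5,6,7,8} 6
  5 to go: {2,3,6,7,8} 5  {3,5,6,7,8} 10  {4,5,6,7,8} 10
  6 to go: {2,3,5,6,7,8} 15  {3,4,5,6,7,8} 20
  7 to go: {2,3,4,5,6,7,8} 35
  if 0:h drops first: 35 orders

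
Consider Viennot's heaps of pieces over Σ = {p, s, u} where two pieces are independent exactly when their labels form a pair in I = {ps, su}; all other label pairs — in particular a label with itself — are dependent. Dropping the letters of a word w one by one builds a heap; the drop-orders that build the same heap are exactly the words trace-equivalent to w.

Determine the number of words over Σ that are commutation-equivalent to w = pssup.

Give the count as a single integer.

#0=p has no predecessor
#1=s has no predecessor
#2=s depends on [1:s]
#3=u depends on [0:p]
#4=p depends on [3:u]
sources: [0:p, 1:s]
N(rest) = Σ N(rest − s) over sources s of rest; N(one piece) = 1:
  size 1 → [2]=1  [4]=1
  size 2 → [1,2]=1  [2,4]=2  [3,4]=1
  size 3 → [0,3,4]=1  [1,2,4]=3  [2,3,4]=3
  first=0(p) contributes 6
  first=1(s) contributes 4
|[w]| = 10

10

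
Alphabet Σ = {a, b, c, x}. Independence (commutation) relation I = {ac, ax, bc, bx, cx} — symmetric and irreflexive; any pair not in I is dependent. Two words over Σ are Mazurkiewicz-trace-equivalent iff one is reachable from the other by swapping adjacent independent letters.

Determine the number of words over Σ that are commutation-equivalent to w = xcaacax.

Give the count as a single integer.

#0=x has no predecessor
#1=c has no predecessor
#2=a has no predecessor
#3=a depends on [2:a]
#4=c depends on [1:c]
#5=a depends on [3:a]
#6=x depends on [0:x]
sources: [0:x, 1:c, 2:a]
N(rest) = Σ N(rest − s) over sources s of rest; N(one piece) = 1:
  size 1 → [4]=1  [5]=1  [6]=1
  size 2 → [0,6]=1  [1,4]=1  [3,5]=1  [4,5]=2  [4,6]=2  [5,6]=2
  size 3 → [0,4,6]=3  [0,5,6]=3  [1,4,5]=3  [1,4,6]=3  [2,3,5]=1  [3,4,5]=3  [3,5,6]=3  [4,5,6]=6
  size 4 → [0,1,4,6]=6  [0,3,5,6]=6  [0,4,5,6]=12  [1,3,4,5]=6  [1,4,5,6]=12  [2,3,4,5]=4  [2,3,5,6]=4  [3,4,5,6]=12
  size 5 → [0,1,4,5,6]=30  [0,2,3,5,6]=10  [0,3,4,5,6]=30  [1,2,3,4,5]=10  [1,3,4,5,6]=30  [2,3,4,5,6]=20
  first=0(x) contributes 60
  first=1(c) contributes 60
  first=2(a) contributes 90
|[w]| = 210

210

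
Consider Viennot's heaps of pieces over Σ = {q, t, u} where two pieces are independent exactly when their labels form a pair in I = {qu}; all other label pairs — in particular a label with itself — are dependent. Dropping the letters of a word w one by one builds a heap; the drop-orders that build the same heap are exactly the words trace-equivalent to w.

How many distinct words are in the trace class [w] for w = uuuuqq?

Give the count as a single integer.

drop 0:u onto floor
drop 1:u onto {0:u}
drop 2:u onto {1:u}
drop 3:u onto {2:u}
drop 4:q onto floor
drop 5:q onto {4:q}
ground layer = {0:u, 4:q}
drop-orders for the pieces not yet dropped (sum over which currently-grounded one goes next):
  1 to go: {3} 1  {5} 1
  2 to go: {2,3} 1  {3,5} 2  {4,5} 1
  3 to go: {1,2,3} 1  {2,3,5} 3  {3,4,5} 3
  4 to go: {0,1,2,3} 1  {1,2,3,5} 4  {2,3,4,5} 6
  if 0:u drops first: 10 orders
  if 4:q drops first: 5 orders
heap linearizations: 15

15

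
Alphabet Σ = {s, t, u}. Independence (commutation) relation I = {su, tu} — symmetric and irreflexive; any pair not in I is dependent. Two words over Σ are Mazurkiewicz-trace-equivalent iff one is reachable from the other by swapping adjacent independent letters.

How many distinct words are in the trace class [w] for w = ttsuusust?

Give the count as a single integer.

#0=t has no predecessor
#1=t depends on [0:t]
#2=s depends on [1:t]
#3=u has no predecessor
#4=u depends on [3:u]
#5=s depends on [2:s]
#6=u depends on [4:u]
#7=s depends on [5:s]
#8=t depends on [7:s]
sources: [0:t, 3:u]
N(rest) = Σ N(rest − s) over sources s of rest; N(one piece) = 1:
  size 1 → [6]=1  [8]=1
  size 2 → [4,6]=1  [6,8]=2  [7,8]=1
  size 3 → [3,4,6]=1  [4,6,8]=3  [5,7,8]=1  [6,7,8]=3
  size 4 → [2,5,7,8]=1  [3,4,6,8]=4  [4,6,7,8]=6  [5,6,7,8]=4
  size 5 → [1,2,5,7,8]=1  [2,5,6,7,8]=5  [3,4,6,7,8]=10  [4,5,6,7,8]=10
  size 6 → [0,1,2,5,7,8]=1  [1,2,5,6,7,8]=6  [2,4,5,6,7,8]=15  [3,4,5,6,7,8]=20
  size 7 → [0,1,2,5,6,7,8]=7  [1,2,4,5,6,7,8]=21  [2,3,4,5,6,7,8]=35
  first=0(t) contributes 56
  first=3(u) contributes 28
|[w]| = 84

84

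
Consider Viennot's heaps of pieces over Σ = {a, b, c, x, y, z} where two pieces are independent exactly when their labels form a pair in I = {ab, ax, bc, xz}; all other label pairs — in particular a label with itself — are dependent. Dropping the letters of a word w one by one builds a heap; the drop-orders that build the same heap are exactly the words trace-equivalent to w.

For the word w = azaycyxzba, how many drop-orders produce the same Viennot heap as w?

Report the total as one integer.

5

piece 0:a — minimal
piece 1:z rests on {0:a}
piece 2:a rests on {1:z}
piece 3:y rests on {2:a}
piece 4:c rests on {3:y}
piece 5:y rests on {4:c}
piece 6:x rests on {5:y}
piece 7:z rests on {5:y}
piece 8:b rests on {6:x, 7:z}
piece 9:a rests on {7:z}
minimal pieces: {0:a}
ways to finish when only these pieces remain (= sum over removing one remaining piece with nothing left below it):
  1 left: {8}→1  {9}→1
  2 left: {6,8}→1  {8,9}→2
  3 left: {6,8,9}→3  {7,8,9}→2
  4 left: {6,7,8,9}→5
  5 left: {5,6,7,8,9}→5
  6 left: {4,5,6,7,8,9}→5
  7 left: {3,4,5,6,7,8,9}→5
  8 left: {2,3,4,5,6,7,8,9}→5
  placing 0:a first → 5 extensions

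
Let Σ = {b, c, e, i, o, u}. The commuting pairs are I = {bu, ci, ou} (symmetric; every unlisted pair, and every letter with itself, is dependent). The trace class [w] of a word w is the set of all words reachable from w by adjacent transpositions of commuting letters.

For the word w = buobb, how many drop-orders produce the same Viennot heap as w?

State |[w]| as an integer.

0(b) covers ∅
1(u) covers ∅
2(o) covers 0:b
3(b) covers 2:o
4(b) covers 3:b
floor of heap: 0:b, 1:u
completions by unplaced set U, small U first (add the entries for U minus each lowest piece of U):
  |U|=1: {1}:1  {4}:1
  |U|=2: {1,4}:2  {3,4}:1
  |U|=3: {1,3,4}:3  {2,3,4}:1
  start at 0(b): 4
  start at 1(u): 1
sum over floor = 5

5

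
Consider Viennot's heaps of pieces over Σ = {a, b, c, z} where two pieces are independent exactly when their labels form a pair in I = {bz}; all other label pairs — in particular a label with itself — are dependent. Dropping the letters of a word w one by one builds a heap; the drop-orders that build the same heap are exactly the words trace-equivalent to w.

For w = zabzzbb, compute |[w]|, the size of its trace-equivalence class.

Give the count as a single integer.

10

drop 0:z onto floor
drop 1:a onto {0:z}
drop 2:b onto {1:a}
drop 3:z onto {1:a}
drop 4:z onto {3:z}
drop 5:b onto {2:b}
drop 6:b onto {5:b}
ground layer = {0:z}
drop-orders for the pieces not yet dropped (sum over which currently-grounded one goes next):
  1 to go: {4} 1  {6} 1
  2 to go: {3,4} 1  {4,6} 2  {5,6} 1
  3 to go: {2,5,6} 1  {3,4,6} 3  {4,5,6} 3
  4 to go: {2,4,5,6} 4  {3,4,5,6} 6
  5 to go: {2,3,4,5,6} 10
  if 0:z drops first: 10 orders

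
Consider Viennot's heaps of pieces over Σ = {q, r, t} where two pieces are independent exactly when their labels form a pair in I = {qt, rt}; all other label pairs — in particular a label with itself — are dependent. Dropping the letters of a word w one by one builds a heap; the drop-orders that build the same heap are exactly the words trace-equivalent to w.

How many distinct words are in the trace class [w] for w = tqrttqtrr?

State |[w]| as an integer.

piece 0:t — minimal
piece 1:q — minimal
piece 2:r rests on {1:q}
piece 3:t rests on {0:t}
piece 4:t rests on {3:t}
piece 5:q rests on {2:r}
piece 6:t rests on {4:t}
piece 7:r rests on {5:q}
piece 8:r rests on {7:r}
minimal pieces: {0:t, 1:q}
ways to finish when only these pieces remain (= sum over removing one remaining piece with nothing left below it):
  1 left: {6}→1  {8}→1
  2 left: {4,6}→1  {6,8}→2  {7,8}→1
  3 left: {3,4,6}→1  {4,6,8}→3  {5,7,8}→1  {6,7,8}→3
  4 left: {0,3,4,6}→1  {2,5,7,8}→1  {3,4,6,8}→4  {4,6,7,8}→6  {5,6,7,8}→4
  5 left: {0,3,4,6,8}→5  {1,2,5,7,8}→1  {2,5,6,7,8}→5  {3,4,6,7,8}→10  {4,5,6,7,8}→10
  6 left: {0,3,4,6,7,8}→15  {1,2,5,6,7,8}→6  {2,4,5,6,7,8}→15  {3,4,5,6,7,8}→20
  7 left: {0,3,4,5,6,7,8}→35  {1,2,4,5,6,7,8}→21  {2,3,4,5,6,7,8}→35
  placing 0:t first → 56 extensions
  placing 1:q first → 70 extensions
total linear extensions = 126

126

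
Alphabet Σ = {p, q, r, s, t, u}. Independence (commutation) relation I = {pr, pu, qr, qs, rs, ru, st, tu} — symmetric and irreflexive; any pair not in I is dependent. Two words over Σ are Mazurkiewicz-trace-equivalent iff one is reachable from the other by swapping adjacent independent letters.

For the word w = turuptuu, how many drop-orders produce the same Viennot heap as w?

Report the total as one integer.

140

#0=t has no predecessor
#1=u has no predecessor
#2=r depends on [0:t]
#3=u depends on [1:u]
#4=p depends on [0:t]
#5=t depends on [2:r, 4:p]
#6=u depends on [3:u]
#7=u depends on [6:u]
sources: [0:t, 1:u]
N(rest) = Σ N(rest − s) over sources s of rest; N(one piece) = 1:
  size 1 → [5]=1  [7]=1
  size 2 → [2,5]=1  [4,5]=1  [5,7]=2  [6,7]=1
  size 3 → [2,4,5]=2  [2,5,7]=3  [3,6,7]=1  [4,5,7]=3  [5,6,7]=3
  size 4 → [0,2,4,5]=2  [1,3,6,7]=1  [2,4,5,7]=8  [2,5,6,7]=6  [3,5,6,7]=4  [4,5,6,7]=6
  size 5 → [0,2,4,5,7]=10  [1,3,5,6,7]=5  [2,3,5,6,7]=10  [2,4,5,6,7]=20  [3,4,5,6,7]=10
  size 6 → [0,2,4,5,6,7]=30  [1,2,3,5,6,7]=15  [1,3,4,5,6,7]=15  [2,3,4,5,6,7]=40
  first=0(t) contributes 70
  first=1(u) contributes 70
|[w]| = 140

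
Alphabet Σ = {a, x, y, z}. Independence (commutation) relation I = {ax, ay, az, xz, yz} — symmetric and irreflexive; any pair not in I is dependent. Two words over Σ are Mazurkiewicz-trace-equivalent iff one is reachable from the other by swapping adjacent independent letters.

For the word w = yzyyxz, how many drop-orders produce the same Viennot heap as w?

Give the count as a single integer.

0(y) covers ∅
1(z) covers ∅
2(y) covers 0:y
3(y) covers 2:y
4(x) covers 3:y
5(z) covers 1:z
floor of heap: 0:y, 1:z
completions by unplaced set U, small U first (add the entries for U minus each lowest piece of U):
  |U|=1: {4}:1  {5}:1
  |U|=2: {1,5}:1  {3,4}:1  {4,5}:2
  |U|=3: {1,4,5}:3  {2,3,4}:1  {3,4,5}:3
  |U|=4: {0,2,3,4}:1  {1,3,4,5}:6  {2,3,4,5}:4
  start at 0(y): 10
  start at 1(z): 5
sum over floor = 15

15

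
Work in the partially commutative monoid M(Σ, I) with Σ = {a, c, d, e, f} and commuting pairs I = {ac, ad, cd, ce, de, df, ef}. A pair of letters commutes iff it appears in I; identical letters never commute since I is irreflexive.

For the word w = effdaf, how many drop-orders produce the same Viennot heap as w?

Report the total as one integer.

#0=e has no predecessor
#1=f has no predecessor
#2=f depends on [1:f]
#3=d has no predecessor
#4=a depends on [0:e, 2:f]
#5=f depends on [4:a]
sources: [0:e, 1:f, 3:d]
N(rest) = Σ N(rest − s) over sources s of rest; N(one piece) = 1:
  size 1 → [3]=1  [5]=1
  size 2 → [3,5]=2  [4,5]=1
  size 3 → [0,4,5]=1  [2,4,5]=1  [3,4,5]=3
  size 4 → [0,2,4,5]=2  [0,3,4,5]=4  [1,2,4,5]=1  [2,3,4,5]=4
  first=0(e) contributes 5
  first=1(f) contributes 10
  first=3(d) contributes 3
|[w]| = 18

18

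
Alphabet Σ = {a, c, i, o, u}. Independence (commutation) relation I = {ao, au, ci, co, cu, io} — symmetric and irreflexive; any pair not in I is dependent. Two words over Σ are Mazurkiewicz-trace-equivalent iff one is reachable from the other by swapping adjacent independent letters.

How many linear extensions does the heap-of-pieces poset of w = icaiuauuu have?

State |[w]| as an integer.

10

piece 0:i — minimal
piece 1:c — minimal
piece 2:a rests on {0:i, 1:c}
piece 3:i rests on {2:a}
piece 4:u rests on {3:i}
piece 5:a rests on {3:i}
piece 6:u rests on {4:u}
piece 7:u rests on {6:u}
piece 8:u rests on {7:u}
minimal pieces: {0:i, 1:c}
ways to finish when only these pieces remain (= sum over removing one remaining piece with nothing left below it):
  1 left: {5}→1  {8}→1
  2 left: {5,8}→2  {7,8}→1
  3 left: {5,7,8}→3  {6,7,8}→1
  4 left: {4,6,7,8}→1  {5,6,7,8}→4
  5 left: {4,5,6,7,8}→5
  6 left: {3,4,5,6,7,8}→5
  7 left: {2,3,4,5,6,7,8}→5
  placing 0:i first → 5 extensions
  placing 1:c first → 5 extensions
total linear extensions = 10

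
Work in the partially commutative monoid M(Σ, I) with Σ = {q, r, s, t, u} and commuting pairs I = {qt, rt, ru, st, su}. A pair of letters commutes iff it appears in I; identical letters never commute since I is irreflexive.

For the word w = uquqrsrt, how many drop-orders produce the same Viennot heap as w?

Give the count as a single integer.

5

piece 0:u — minimal
piece 1:q rests on {0:u}
piece 2:u rests on {1:q}
piece 3:q rests on {2:u}
piece 4:r rests on {3:q}
piece 5:s rests on {4:r}
piece 6:r rests on {5:s}
piece 7:t rests on {2:u}
minimal pieces: {0:u}
ways to finish when only these pieces remain (= sum over removing one remaining piece with nothing left below it):
  1 left: {6}→1  {7}→1
  2 left: {5,6}→1  {6,7}→2
  3 left: {4,5,6}→1  {5,6,7}→3
  4 left: {3,4,5,6}→1  {4,5,6,7}→4
  5 left: {3,4,5,6,7}→5
  6 left: {2,3,4,5,6,7}→5
  placing 0:u first → 5 extensions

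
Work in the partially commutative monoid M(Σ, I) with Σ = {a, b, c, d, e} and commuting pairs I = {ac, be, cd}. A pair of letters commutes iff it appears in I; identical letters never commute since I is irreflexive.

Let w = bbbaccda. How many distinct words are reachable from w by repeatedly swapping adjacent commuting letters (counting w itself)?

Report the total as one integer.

drop 0:b onto floor
drop 1:b onto {0:b}
drop 2:b onto {1:b}
drop 3:a onto {2:b}
drop 4:c onto {2:b}
drop 5:c onto {4:c}
drop 6:d onto {3:a}
drop 7:a onto {6:d}
ground layer = {0:b}
drop-orders for the pieces not yet dropped (sum over which currently-grounded one goes next):
  1 to go: {5} 1  {7} 1
  2 to go: {4,5} 1  {5,7} 2  {6,7} 1
  3 to go: {3,6,7} 1  {4,5,7} 3  {5,6,7} 3
  4 to go: {3,5,6,7} 4  {4,5,6,7} 6
  5 to go: {3,4,5,6,7} 10
  6 to go: {2,3,4,5,6,7} 10
  if 0:b drops first: 10 orders

10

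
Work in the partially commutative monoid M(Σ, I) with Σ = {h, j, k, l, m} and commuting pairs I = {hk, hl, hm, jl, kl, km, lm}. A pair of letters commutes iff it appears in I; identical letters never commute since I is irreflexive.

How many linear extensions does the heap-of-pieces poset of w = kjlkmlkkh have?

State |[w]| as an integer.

#0=k has no predecessor
#1=j depends on [0:k]
#2=l has no predecessor
#3=k depends on [1:j]
#4=m depends on [1:j]
#5=l depends on [2:l]
#6=k depends on [3:k]
#7=k depends on [6:k]
#8=h depends on [1:j]
sources: [0:k, 2:l]
N(rest) = Σ N(rest − s) over sources s of rest; N(one piece) = 1:
  size 1 → [4]=1  [5]=1  [7]=1  [8]=1
  size 2 → [2,5]=1  [4,5]=2  [4,7]=2  [4,8]=2  [5,7]=2  [5,8]=2  [6,7]=1  [7,8]=2
  size 3 → [2,4,5]=3  [2,5,7]=3  [2,5,8]=3  [3,6,7]=1  [4,5,7]=6  [4,5,8]=6  [4,6,7]=3  [4,7,8]=6  [5,6,7]=3  [5,7,8]=6  [6,7,8]=3
  size 4 → [2,4,5,7]=12  [2,4,5,8]=12  [2,5,6,7]=6  [2,5,7,8]=12  [3,4,6,7]=4  [3,5,6,7]=4  [3,6,7,8]=4  [4,5,6,7]=12  [4,5,7,8]=24  [4,6,7,8]=12  [5,6,7,8]=12
  size 5 → [2,3,5,6,7]=10  [2,4,5,6,7]=30  [2,4,5,7,8]=60  [2,5,6,7,8]=30  [3,4,5,6,7]=20  [3,4,6,7,8]=20  [3,5,6,7,8]=20  [4,5,6,7,8]=60
  size 6 → [1,3,4,6,7,8]=20  [2,3,4,5,6,7]=60  [2,3,5,6,7,8]=60  [2,4,5,6,7,8]=180  [3,4,5,6,7,8]=120
  size 7 → [0,1,3,4,6,7,8]=20  [1,3,4,5,6,7,8]=140  [2,3,4,5,6,7,8]=420
  first=0(k) contributes 560
  first=2(l) contributes 160
|[w]| = 720

720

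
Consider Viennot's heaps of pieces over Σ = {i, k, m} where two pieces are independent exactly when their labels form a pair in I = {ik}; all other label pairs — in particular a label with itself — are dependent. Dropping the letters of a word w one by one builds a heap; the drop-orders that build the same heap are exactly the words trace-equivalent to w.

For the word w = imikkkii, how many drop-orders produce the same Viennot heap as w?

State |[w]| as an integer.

#0=i has no predecessor
#1=m depends on [0:i]
#2=i depends on [1:m]
#3=k depends on [1:m]
#4=k depends on [3:k]
#5=k depends on [4:k]
#6=i depends on [2:i]
#7=i depends on [6:i]
sources: [0:i]
N(rest) = Σ N(rest − s) over sources s of rest; N(one piece) = 1:
  size 1 → [5]=1  [7]=1
  size 2 → [4,5]=1  [5,7]=2  [6,7]=1
  size 3 → [2,6,7]=1  [3,4,5]=1  [4,5,7]=3  [5,6,7]=3
  size 4 → [2,5,6,7]=4  [3,4,5,7]=4  [4,5,6,7]=6
  size 5 → [2,4,5,6,7]=10  [3,4,5,6,7]=10
  size 6 → [2,3,4,5,6,7]=20
  first=0(i) contributes 20

20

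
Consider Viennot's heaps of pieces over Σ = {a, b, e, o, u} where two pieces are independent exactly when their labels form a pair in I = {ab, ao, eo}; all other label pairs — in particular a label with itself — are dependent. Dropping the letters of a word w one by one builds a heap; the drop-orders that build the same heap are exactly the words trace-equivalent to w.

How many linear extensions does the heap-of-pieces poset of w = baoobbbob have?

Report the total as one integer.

0(b) covers ∅
1(a) covers ∅
2(o) covers 0:b
3(o) covers 2:o
4(b) covers 3:o
5(b) covers 4:b
6(b) covers 5:b
7(o) covers 6:b
8(b) covers 7:o
floor of heap: 0:b, 1:a
completions by unplaced set U, small U first (add the entries for U minus each lowest piece of U):
  |U|=1: {1}:1  {8}:1
  |U|=2: {1,8}:2  {7,8}:1
  |U|=3: {1,7,8}:3  {6,7,8}:1
  |U|=4: {1,6,7,8}:4  {5,6,7,8}:1
  |U|=5: {1,5,6,7,8}:5  {4,5,6,7,8}:1
  |U|=6: {1,4,5,6,7,8}:6  {3,4,5,6,7,8}:1
  |U|=7: {1,3,4,5,6,7,8}:7  {2,3,4,5,6,7,8}:1
  start at 0(b): 8
  start at 1(a): 1
sum over floor = 9

9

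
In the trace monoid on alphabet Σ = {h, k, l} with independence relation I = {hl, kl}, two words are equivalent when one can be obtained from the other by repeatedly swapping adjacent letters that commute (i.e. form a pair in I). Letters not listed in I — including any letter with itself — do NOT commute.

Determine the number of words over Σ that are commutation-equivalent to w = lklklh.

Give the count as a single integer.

drop 0:l onto floor
drop 1:k onto floor
drop 2:l onto {0:l}
drop 3:k onto {1:k}
drop 4:l onto {2:l}
drop 5:h onto {3:k}
ground layer = {0:l, 1:k}
drop-orders for the pieces not yet dropped (sum over which currently-grounded one goes next):
  1 to go: {4} 1  {5} 1
  2 to go: {2,4} 1  {3,5} 1  {4,5} 2
  3 to go: {0,2,4} 1  {1,3,5} 1  {2,4,5} 3  {3,4,5} 3
  4 to go: {0,2,4,5} 4  {1,3,4,5} 4  {2,3,4,5} 6
  if 0:l drops first: 10 orders
  if 1:k drops first: 10 orders
heap linearizations: 20

20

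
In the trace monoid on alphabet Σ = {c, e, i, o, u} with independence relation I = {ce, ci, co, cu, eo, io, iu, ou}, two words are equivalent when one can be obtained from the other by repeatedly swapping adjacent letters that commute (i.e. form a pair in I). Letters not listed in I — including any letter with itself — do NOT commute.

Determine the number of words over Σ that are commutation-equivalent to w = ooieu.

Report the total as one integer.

0(o) covers ∅
1(o) covers 0:o
2(i) covers ∅
3(e) covers 2:i
4(u) covers 3:e
floor of heap: 0:o, 2:i
completions by unplaced set U, small U first (add the entries for U minus each lowest piece of U):
  |U|=1: {1}:1  {4}:1
  |U|=2: {0,1}:1  {1,4}:2  {3,4}:1
  |U|=3: {0,1,4}:3  {1,3,4}:3  {2,3,4}:1
  start at 0(o): 4
  start at 2(i): 6
sum over floor = 10

10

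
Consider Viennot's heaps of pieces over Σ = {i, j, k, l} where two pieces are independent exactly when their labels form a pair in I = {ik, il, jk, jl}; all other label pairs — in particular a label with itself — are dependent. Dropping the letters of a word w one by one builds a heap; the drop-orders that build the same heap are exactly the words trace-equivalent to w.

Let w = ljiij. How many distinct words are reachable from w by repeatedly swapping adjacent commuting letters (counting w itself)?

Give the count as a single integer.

0(l) covers ∅
1(j) covers ∅
2(i) covers 1:j
3(i) covers 2:i
4(j) covers 3:i
floor of heap: 0:l, 1:j
completions by unplaced set U, small U first (add the entries for U minus each lowest piece of U):
  |U|=1: {0}:1  {4}:1
  |U|=2: {0,4}:2  {3,4}:1
  |U|=3: {0,3,4}:3  {2,3,4}:1
  start at 0(l): 1
  start at 1(j): 4
sum over floor = 5

5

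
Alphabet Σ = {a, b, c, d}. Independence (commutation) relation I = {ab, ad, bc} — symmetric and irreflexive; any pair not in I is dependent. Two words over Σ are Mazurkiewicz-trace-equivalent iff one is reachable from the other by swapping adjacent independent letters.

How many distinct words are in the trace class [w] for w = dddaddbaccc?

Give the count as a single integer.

#0=d has no predecessor
#1=d depends on [0:d]
#2=d depends on [1:d]
#3=a has no predecessor
#4=d depends on [2:d]
#5=d depends on [4:d]
#6=b depends on [5:d]
#7=a depends on [3:a]
#8=c depends on [5:d, 7:a]
#9=c depends on [8:c]
#10=c depends on [9:c]
sources: [0:d, 3:a]
N(rest) = Σ N(rest − s) over sources s of rest; N(one piece) = 1:
  size 1 → [6]=1  [10]=1
  size 2 → [6,10]=2  [9,10]=1
  size 3 → [6,9,10]=3  [8,9,10]=1
  size 4 → [6,8,9,10]=4  [7,8,9,10]=1
  size 5 → [3,7,8,9,10]=1  [5,6,8,9,10]=4  [6,7,8,9,10]=5
  size 6 → [3,6,7,8,9,10]=6  [4,5,6,8,9,10]=4  [5,6,7,8,9,10]=9
  size 7 → [2,4,5,6,8,9,10]=4  [3,5,6,7,8,9,10]=15  [4,5,6,7,8,9,10]=13
  size 8 → [1,2,4,5,6,8,9,10]=4  [2,4,5,6,7,8,9,10]=17  [3,4,5,6,7,8,9,10]=28
  size 9 → [0,1,2,4,5,6,8,9,10]=4  [1,2,4,5,6,7,8,9,10]=21  [2,3,4,5,6,7,8,9,10]=45
  first=0(d) contributes 66
  first=3(a) contributes 25
|[w]| = 91

91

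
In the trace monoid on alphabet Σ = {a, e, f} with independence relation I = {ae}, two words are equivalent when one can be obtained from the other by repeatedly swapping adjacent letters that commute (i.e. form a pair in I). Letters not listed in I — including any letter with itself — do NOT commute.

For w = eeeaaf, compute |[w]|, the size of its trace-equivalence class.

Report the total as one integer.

piece 0:e — minimal
piece 1:e rests on {0:e}
piece 2:e rests on {1:e}
piece 3:a — minimal
piece 4:a rests on {3:a}
piece 5:f rests on {2:e, 4:a}
minimal pieces: {0:e, 3:a}
ways to finish when only these pieces remain (= sum over removing one remaining piece with nothing left below it):
  1 left: {5}→1
  2 left: {2,5}→1  {4,5}→1
  3 left: {1,2,5}→1  {2,4,5}→2  {3,4,5}→1
  4 left: {0,1,2,5}→1  {1,2,4,5}→3  {2,3,4,5}→3
  placing 0:e first → 6 extensions
  placing 3:a first → 4 extensions
total linear extensions = 10

10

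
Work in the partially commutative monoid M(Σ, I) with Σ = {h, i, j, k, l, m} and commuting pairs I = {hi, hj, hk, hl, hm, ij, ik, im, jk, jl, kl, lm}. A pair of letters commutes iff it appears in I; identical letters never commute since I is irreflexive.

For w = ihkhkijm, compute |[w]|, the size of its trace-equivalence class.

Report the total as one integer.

1260

0(i) covers ∅
1(h) covers ∅
2(k) covers ∅
3(h) covers 1:h
4(k) covers 2:k
5(i) covers 0:i
6(j) covers ∅
7(m) covers 4:k, 6:j
floor of heap: 0:i, 1:h, 2:k, 6:j
completions by unplaced set U, small U first (add the entries for U minus each lowest piece of U):
  |U|=1: {3}:1  {5}:1  {7}:1
  |U|=2: {0,5}:1  {1,3}:1  {3,5}:2  {3,7}:2  {4,7}:1  {5,7}:2  {6,7}:1
  |U|=3: {0,3,5}:3  {0,5,7}:3  {1,3,5}:3  {1,3,7}:3  {2,4,7}:1  {3,4,7}:3  {3,5,7}:6  {3,6,7}:3  {4,5,7}:3  {4,6,7}:2  {5,6,7}:3
  |U|=4: {0,1,3,5}:6  {0,3,5,7}:12  {0,4,5,7}:6  {0,5,6,7}:6  {1,3,4,7}:6  {1,3,5,7}:12  {1,3,6,7}:6  {2,3,4,7}:4  {2,4,5,7}:4  {2,4,6,7}:3  {3,4,5,7}:12  {3,4,6,7}:8  {3,5,6,7}:12  {4,5,6,7}:8
  |U|=5: {0,1,3,5,7}:30  {0,2,4,5,7}:10  {0,3,4,5,7}:30  {0,3,5,6,7}:30  {0,4,5,6,7}:20  {1,2,3,4,7}:10  {1,3,4,5,7}:30  {1,3,4,6,7}:20  {1,3,5,6,7}:30  {2,3,4,5,7}:20  {2,3,4,6,7}:15  {2,4,5,6,7}:15  {3,4,5,6,7}:40
  |U|=6: {0,1,3,4,5,7}:90  {0,1,3,5,6,7}:90  {0,2,3,4,5,7}:60  {0,2,4,5,6,7}:45  {0,3,4,5,6,7}:120  {1,2,3,4,5,7}:60  {1,2,3,4,6,7}:45  {1,3,4,5,6,7}:120  {2,3,4,5,6,7}:90
  start at 0(i): 315
  start at 1(h): 315
  start at 2(k): 420
  start at 6(j): 210
sum over floor = 1260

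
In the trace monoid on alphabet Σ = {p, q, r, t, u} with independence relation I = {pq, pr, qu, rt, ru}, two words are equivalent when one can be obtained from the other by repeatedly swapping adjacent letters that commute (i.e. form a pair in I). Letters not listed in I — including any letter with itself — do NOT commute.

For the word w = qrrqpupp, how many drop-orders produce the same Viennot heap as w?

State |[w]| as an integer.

70

drop 0:q onto floor
drop 1:r onto {0:q}
drop 2:r onto {1:r}
drop 3:q onto {2:r}
drop 4:p onto floor
drop 5:u onto {4:p}
drop 6:p onto {5:u}
drop 7:p onto {6:p}
ground layer = {0:q, 4:p}
drop-orders for the pieces not yet dropped (sum over which currently-grounded one goes next):
  1 to go: {3} 1  {7} 1
  2 to go: {2,3} 1  {3,7} 2  {6,7} 1
  3 to go: {1,2,3} 1  {2,3,7} 3  {3,6,7} 3  {5,6,7} 1
  4 to go: {0,1,2,3} 1  {1,2,3,7} 4  {2,3,6,7} 6  {3,5,6,7} 4  {4,5,6,7} 1
  5 to go: {0,1,2,3,7} 5  {1,2,3,6,7} 10  {2,3,5,6,7} 10  {3,4,5,6,7} 5
  6 to go: {0,1,2,3,6,7} 15  {1,2,3,5,6,7} 20  {2,3,4,5,6,7} 15
  if 0:q drops first: 35 orders
  if 4:p drops first: 35 orders
heap linearizations: 70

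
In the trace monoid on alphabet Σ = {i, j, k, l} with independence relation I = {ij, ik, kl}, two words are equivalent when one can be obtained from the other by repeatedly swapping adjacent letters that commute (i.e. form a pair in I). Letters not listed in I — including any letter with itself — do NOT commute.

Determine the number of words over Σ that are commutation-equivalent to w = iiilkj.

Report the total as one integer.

drop 0:i onto floor
drop 1:i onto {0:i}
drop 2:i onto {1:i}
drop 3:l onto {2:i}
drop 4:k onto floor
drop 5:j onto {3:l, 4:k}
ground layer = {0:i, 4:k}
drop-orders for the pieces not yet dropped (sum over which currently-grounded one goes next):
  1 to go: {5} 1
  2 to go: {3,5} 1  {4,5} 1
  3 to go: {2,3,5} 1  {3,4,5} 2
  4 to go: {1,2,3,5} 1  {2,3,4,5} 3
  if 0:i drops first: 4 orders
  if 4:k drops first: 1 orders
heap linearizations: 5

5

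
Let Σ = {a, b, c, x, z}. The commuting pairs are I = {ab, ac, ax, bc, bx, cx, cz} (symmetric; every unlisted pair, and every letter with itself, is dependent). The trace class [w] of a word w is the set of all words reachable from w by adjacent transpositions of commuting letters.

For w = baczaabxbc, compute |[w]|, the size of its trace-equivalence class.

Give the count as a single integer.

0(b) covers ∅
1(a) covers ∅
2(c) covers ∅
3(z) covers 0:b, 1:a
4(a) covers 3:z
5(a) covers 4:a
6(b) covers 3:z
7(x) covers 3:z
8(b) covers 6:b
9(c) covers 2:c
floor of heap: 0:b, 1:a, 2:c
completions by unplaced set U, small U first (add the entries for U minus each lowest piece of U):
  |U|=1: {5}:1  {7}:1  {8}:1  {9}:1
  |U|=2: {2,9}:1  {4,5}:1  {5,7}:2  {5,8}:2  {5,9}:2  {6,8}:1  {7,8}:2  {7,9}:2  {8,9}:2
  |U|=3: {2,5,9}:3  {2,7,9}:3  {2,8,9}:3  {4,5,7}:3  {4,5,8}:3  {4,5,9}:3  {5,6,8}:3  {5,7,8}:6  {5,7,9}:6  {5,8,9}:6  {6,7,8}:3  {6,8,9}:3  {7,8,9}:6
  |U|=4: {2,4,5,9}:6  {2,5,7,9}:12  {2,5,8,9}:12  {2,6,8,9}:6  {2,7,8,9}:12  {4,5,6,8}:6  {4,5,7,8}:12  {4,5,7,9}:12  {4,5,8,9}:12  {5,6,7,8}:12  {5,6,8,9}:12  {5,7,8,9}:24  {6,7,8,9}:12
  |U|=5: {2,4,5,7,9}:30  {2,4,5,8,9}:30  {2,5,6,8,9}:30  {2,5,7,8,9}:60  {2,6,7,8,9}:30  {4,5,6,7,8}:30  {4,5,6,8,9}:30  {4,5,7,8,9}:60  {5,6,7,8,9}:60
  |U|=6: {2,4,5,6,8,9}:90  {2,4,5,7,8,9}:180  {2,5,6,7,8,9}:180  {3,4,5,6,7,8}:30  {4,5,6,7,8,9}:180
  |U|=7: {0,3,4,5,6,7,8}:30  {1,3,4,5,6,7,8}:30  {2,4,5,6,7,8,9}:630  {3,4,5,6,7,8,9}:210
  |U|=8: {0,1,3,4,5,6,7,8}:60  {0,3,4,5,6,7,8,9}:240  {1,3,4,5,6,7,8,9}:240  {2,3,4,5,6,7,8,9}:840
  start at 0(b): 1080
  start at 1(a): 1080
  start at 2(c): 540
sum over floor = 2700

2700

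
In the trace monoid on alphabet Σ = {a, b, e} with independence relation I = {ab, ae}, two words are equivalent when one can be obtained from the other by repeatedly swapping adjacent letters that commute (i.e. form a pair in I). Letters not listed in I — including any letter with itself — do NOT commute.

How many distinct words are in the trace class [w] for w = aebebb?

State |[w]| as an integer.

6

0(a) covers ∅
1(e) covers ∅
2(b) covers 1:e
3(e) covers 2:b
4(b) covers 3:e
5(b) covers 4:b
floor of heap: 0:a, 1:e
completions by unplaced set U, small U first (add the entries for U minus each lowest piece of U):
  |U|=1: {0}:1  {5}:1
  |U|=2: {0,5}:2  {4,5}:1
  |U|=3: {0,4,5}:3  {3,4,5}:1
  |U|=4: {0,3,4,5}:4  {2,3,4,5}:1
  start at 0(a): 1
  start at 1(e): 5
sum over floor = 6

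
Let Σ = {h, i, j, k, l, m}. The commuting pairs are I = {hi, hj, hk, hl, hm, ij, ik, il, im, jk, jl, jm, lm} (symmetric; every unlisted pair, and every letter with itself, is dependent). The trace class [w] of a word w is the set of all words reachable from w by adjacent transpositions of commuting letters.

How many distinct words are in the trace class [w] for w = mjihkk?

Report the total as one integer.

120

drop 0:m onto floor
drop 1:j onto floor
drop 2:i onto floor
drop 3:h onto floor
drop 4:k onto {0:m}
drop 5:k onto {4:k}
ground layer = {0:m, 1:j, 2:i, 3:h}
drop-orders for the pieces not yet dropped (sum over which currently-grounded one goes next):
  1 to go: {1} 1  {2} 1  {3} 1  {5} 1
  2 to go: {1,2} 2  {1,3} 2  {1,5} 2  {2,3} 2  {2,5} 2  {3,5} 2  {4,5} 1
  3 to go: {0,4,5} 1  {1,2,3} 6  {1,2,5} 6  {1,3,5} 6  {1,4,5} 3  {2,3,5} 6  {2,4,5} 3  {3,4,5} 3
  4 to go: {0,1,4,5} 4  {0,2,4,5} 4  {0,3,4,5} 4  {1,2,3,5} 24  {1,2,4,5} 12  {1,3,4,5} 12  {2,3,4,5} 12
  if 0:m drops first: 60 orders
  if 1:j drops first: 20 orders
  if 2:i drops first: 20 orders
  if 3:h drops first: 20 orders
heap linearizations: 120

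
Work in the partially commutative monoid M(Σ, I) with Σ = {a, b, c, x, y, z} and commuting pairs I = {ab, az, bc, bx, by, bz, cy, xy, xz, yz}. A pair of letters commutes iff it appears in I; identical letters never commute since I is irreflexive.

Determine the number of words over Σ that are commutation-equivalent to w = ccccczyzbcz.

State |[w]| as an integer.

#0=c has no predecessor
#1=c depends on [0:c]
#2=c depends on [1:c]
#3=c depends on [2:c]
#4=c depends on [3:c]
#5=z depends on [4:c]
#6=y has no predecessor
#7=z depends on [5:z]
#8=b has no predecessor
#9=c depends on [7:z]
#10=z depends on [9:c]
sources: [0:c, 6:y, 8:b]
N(rest) = Σ N(rest − s) over sources s of rest; N(one piece) = 1:
  size 1 → [6]=1  [8]=1  [10]=1
  size 2 → [6,8]=2  [6,10]=2  [8,10]=2  [9,10]=1
  size 3 → [6,8,10]=6  [6,9,10]=3  [7,9,10]=1  [8,9,10]=3
  size 4 → [5,7,9,10]=1  [6,7,9,10]=4  [6,8,9,10]=12  [7,8,9,10]=4
  size 5 → [4,5,7,9,10]=1  [5,6,7,9,10]=5  [5,7,8,9,10]=5  [6,7,8,9,10]=20
  size 6 → [3,4,5,7,9,10]=1  [4,5,6,7,9,10]=6  [4,5,7,8,9,10]=6  [5,6,7,8,9,10]=30
  size 7 → [2,3,4,5,7,9,10]=1  [3,4,5,6,7,9,10]=7  [3,4,5,7,8,9,10]=7  [4,5,6,7,8,9,10]=42
  size 8 → [1,2,3,4,5,7,9,10]=1  [2,3,4,5,6,7,9,10]=8  [2,3,4,5,7,8,9,10]=8  [3,4,5,6,7,8,9,10]=56
  size 9 → [0,1,2,3,4,5,7,9,10]=1  [1,2,3,4,5,6,7,9,10]=9  [1,2,3,4,5,7,8,9,10]=9  [2,3,4,5,6,7,8,9,10]=72
  first=0(c) contributes 90
  first=6(y) contributes 10
  first=8(b) contributes 10
|[w]| = 110

110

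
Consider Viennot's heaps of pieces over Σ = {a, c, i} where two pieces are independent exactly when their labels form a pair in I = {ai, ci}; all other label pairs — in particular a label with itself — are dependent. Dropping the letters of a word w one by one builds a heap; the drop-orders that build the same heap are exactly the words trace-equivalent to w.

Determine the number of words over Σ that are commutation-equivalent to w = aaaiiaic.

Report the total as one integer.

drop 0:a onto floor
drop 1:a onto {0:a}
drop 2:a onto {1:a}
drop 3:i onto floor
drop 4:i onto {3:i}
drop 5:a onto {2:a}
drop 6:i onto {4:i}
drop 7:c onto {5:a}
ground layer = {0:a, 3:i}
drop-orders for the pieces not yet dropped (sum over which currently-grounded one goes next):
  1 to go: {6} 1  {7} 1
  2 to go: {4,6} 1  {5,7} 1  {6,7} 2
  3 to go: {2,5,7} 1  {3,4,6} 1  {4,6,7} 3  {5,6,7} 3
  4 to go: {1,2,5,7} 1  {2,5,6,7} 4  {3,4,6,7} 4  {4,5,6,7} 6
  5 to go: {0,1,2,5,7} 1  {1,2,5,6,7} 5  {2,4,5,6,7} 10  {3,4,5,6,7} 10
  6 to go: {0,1,2,5,6,7} 6  {1,2,4,5,6,7} 15  {2,3,4,5,6,7} 20
  if 0:a drops first: 35 orders
  if 3:i drops first: 21 orders
heap linearizations: 56

56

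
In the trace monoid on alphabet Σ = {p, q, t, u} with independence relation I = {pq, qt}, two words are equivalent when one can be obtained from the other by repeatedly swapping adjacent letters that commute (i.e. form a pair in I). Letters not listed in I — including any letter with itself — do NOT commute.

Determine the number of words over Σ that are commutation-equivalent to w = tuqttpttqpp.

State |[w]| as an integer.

36

drop 0:t onto floor
drop 1:u onto {0:t}
drop 2:q onto {1:u}
drop 3:t onto {1:u}
drop 4:t onto {3:t}
drop 5:p onto {4:t}
drop 6:t onto {5:p}
drop 7:t onto {6:t}
drop 8:q onto {2:q}
drop 9:p onto {7:t}
drop 10:p onto {9:p}
ground layer = {0:t}
drop-orders for the pieces not yet dropped (sum over which currently-grounded one goes next):
  1 to go: {8} 1  {10} 1
  2 to go: {2,8} 1  {8,10} 2  {9,10} 1
  3 to go: {2,8,10} 3  {7,9,10} 1  {8,9,10} 3
  4 to go: {2,8,9,10} 6  {6,7,9,10} 1  {7,8,9,10} 4
  5 to go: {2,7,8,9,10} 10  {5,6,7,9,10} 1  {6,7,8,9,10} 5
  6 to go: {2,6,7,8,9,10} 15  {4,5,6,7,9,10} 1  {5,6,7,8,9,10} 6
  7 to go: {2,5,6,7,8,9,10} 21  {3,4,5,6,7,9,10} 1  {4,5,6,7,8,9,10} 7
  8 to go: {2,4,5,6,7,8,9,10} 28  {3,4,5,6,7,8,9,10} 8
  9 to go: {2,3,4,5,6,7,8,9,10} 36
  if 0:t drops first: 36 orders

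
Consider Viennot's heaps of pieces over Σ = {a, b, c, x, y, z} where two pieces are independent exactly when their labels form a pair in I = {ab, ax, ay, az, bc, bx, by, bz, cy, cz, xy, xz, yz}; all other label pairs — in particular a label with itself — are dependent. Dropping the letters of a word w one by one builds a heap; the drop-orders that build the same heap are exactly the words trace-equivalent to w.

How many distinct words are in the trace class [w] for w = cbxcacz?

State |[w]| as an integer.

42

drop 0:c onto floor
drop 1:b onto floor
drop 2:x onto {0:c}
drop 3:c onto {2:x}
drop 4:a onto {3:c}
drop 5:c onto {4:a}
drop 6:z onto floor
ground layer = {0:c, 1:b, 6:z}
drop-orders for the pieces not yet dropped (sum over which currently-grounded one goes next):
  1 to go: {1} 1  {5} 1  {6} 1
  2 to go: {1,5} 2  {1,6} 2  {4,5} 1  {5,6} 2
  3 to go: {1,4,5} 3  {1,5,6} 6  {3,4,5} 1  {4,5,6} 3
  4 to go: {1,3,4,5} 4  {1,4,5,6} 12  {2,3,4,5} 1  {3,4,5,6} 4
  5 to go: {0,2,3,4,5} 1  {1,2,3,4,5} 5  {1,3,4,5,6} 20  {2,3,4,5,6} 5
  if 0:c drops first: 30 orders
  if 1:b drops first: 6 orders
  if 6:z drops first: 6 orders
heap linearizations: 42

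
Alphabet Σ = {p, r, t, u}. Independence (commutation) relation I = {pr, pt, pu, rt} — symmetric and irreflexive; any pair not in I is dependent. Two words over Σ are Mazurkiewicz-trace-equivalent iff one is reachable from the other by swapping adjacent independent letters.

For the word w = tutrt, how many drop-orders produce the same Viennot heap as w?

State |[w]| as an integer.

3

#0=t has no predecessor
#1=u depends on [0:t]
#2=t depends on [1:u]
#3=r depends on [1:u]
#4=t depends on [2:t]
sources: [0:t]
N(rest) = Σ N(rest − s) over sources s of rest; N(one piece) = 1:
  size 1 → [3]=1  [4]=1
  size 2 → [2,4]=1  [3,4]=2
  size 3 → [2,3,4]=3
  first=0(t) contributes 3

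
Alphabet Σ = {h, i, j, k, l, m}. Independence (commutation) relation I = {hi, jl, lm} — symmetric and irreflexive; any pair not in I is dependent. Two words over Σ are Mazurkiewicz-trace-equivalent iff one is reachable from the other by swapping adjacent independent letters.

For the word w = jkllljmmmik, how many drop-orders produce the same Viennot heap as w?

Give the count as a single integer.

35

piece 0:j — minimal
piece 1:k rests on {0:j}
piece 2:l rests on {1:k}
piece 3:l rests on {2:l}
piece 4:l rests on {3:l}
piece 5:j rests on {1:k}
piece 6:m rests on {5:j}
piece 7:m rests on {6:m}
piece 8:m rests on {7:m}
piece 9:i rests on {4:l, 8:m}
piece 10:k rests on {9:i}
minimal pieces: {0:j}
ways to finish when only these pieces remain (= sum over removing one remaining piece with nothing left below it):
  1 left: {10}→1
  2 left: {9,10}→1
  3 left: {4,9,10}→1  {8,9,10}→1
  4 left: {3,4,9,10}→1  {4,8,9,10}→2  {7,8,9,10}→1
  5 left: {2,3,4,9,10}→1  {3,4,8,9,10}→3  {4,7,8,9,10}→3  {6,7,8,9,10}→1
  6 left: {2,3,4,8,9,10}→4  {3,4,7,8,9,10}→6  {4,6,7,8,9,10}→4  {5,6,7,8,9,10}→1
  7 left: {2,3,4,7,8,9,10}→10  {3,4,6,7,8,9,10}→10  {4,5,6,7,8,9,10}→5
  8 left: {2,3,4,6,7,8,9,10}→20  {3,4,5,6,7,8,9,10}→15
  9 left: {2,3,4,5,6,7,8,9,10}→35
  placing 0:j first → 35 extensions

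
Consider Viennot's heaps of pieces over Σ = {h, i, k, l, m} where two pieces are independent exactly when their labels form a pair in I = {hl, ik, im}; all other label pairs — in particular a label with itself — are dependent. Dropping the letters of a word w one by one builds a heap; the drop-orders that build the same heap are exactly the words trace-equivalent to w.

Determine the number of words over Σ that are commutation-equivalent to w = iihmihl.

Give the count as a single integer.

piece 0:i — minimal
piece 1:i rests on {0:i}
piece 2:h rests on {1:i}
piece 3:m rests on {2:h}
piece 4:i rests on {2:h}
piece 5:h rests on {3:m, 4:i}
piece 6:l rests on {3:m, 4:i}
minimal pieces: {0:i}
ways to finish when only these pieces remain (= sum over removing one remaining piece with nothing left below it):
  1 left: {5}→1  {6}→1
  2 left: {5,6}→2
  3 left: {3,5,6}→2  {4,5,6}→2
  4 left: {3,4,5,6}→4
  5 left: {2,3,4,5,6}→4
  placing 0:i first → 4 extensions

4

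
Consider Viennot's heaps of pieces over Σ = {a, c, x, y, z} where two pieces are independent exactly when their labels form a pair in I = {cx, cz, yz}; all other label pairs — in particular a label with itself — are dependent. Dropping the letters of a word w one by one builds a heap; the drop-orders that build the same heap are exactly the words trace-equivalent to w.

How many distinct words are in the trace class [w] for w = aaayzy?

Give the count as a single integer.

3

piece 0:a — minimal
piece 1:a rests on {0:a}
piece 2:a rests on {1:a}
piece 3:y rests on {2:a}
piece 4:z rests on {2:a}
piece 5:y rests on {3:y}
minimal pieces: {0:a}
ways to finish when only these pieces remain (= sum over removing one remaining piece with nothing left below it):
  1 left: {4}→1  {5}→1
  2 left: {3,5}→1  {4,5}→2
  3 left: {3,4,5}→3
  4 left: {2,3,4,5}→3
  placing 0:a first → 3 extensions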